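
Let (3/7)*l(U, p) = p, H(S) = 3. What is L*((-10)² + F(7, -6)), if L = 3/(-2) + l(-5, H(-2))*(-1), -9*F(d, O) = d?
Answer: -15181/18 ≈ -843.39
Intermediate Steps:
l(U, p) = 7*p/3
F(d, O) = -d/9
L = -17/2 (L = 3/(-2) + ((7/3)*3)*(-1) = 3*(-½) + 7*(-1) = -3/2 - 7 = -17/2 ≈ -8.5000)
L*((-10)² + F(7, -6)) = -17*((-10)² - ⅑*7)/2 = -17*(100 - 7/9)/2 = -17/2*893/9 = -15181/18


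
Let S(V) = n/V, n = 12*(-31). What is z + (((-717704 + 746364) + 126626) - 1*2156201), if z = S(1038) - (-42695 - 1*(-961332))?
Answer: -505082558/173 ≈ -2.9196e+6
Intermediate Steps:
n = -372
S(V) = -372/V
z = -158924263/173 (z = -372/1038 - (-42695 - 1*(-961332)) = -372*1/1038 - (-42695 + 961332) = -62/173 - 1*918637 = -62/173 - 918637 = -158924263/173 ≈ -9.1864e+5)
z + (((-717704 + 746364) + 126626) - 1*2156201) = -158924263/173 + (((-717704 + 746364) + 126626) - 1*2156201) = -158924263/173 + ((28660 + 126626) - 2156201) = -158924263/173 + (155286 - 2156201) = -158924263/173 - 2000915 = -505082558/173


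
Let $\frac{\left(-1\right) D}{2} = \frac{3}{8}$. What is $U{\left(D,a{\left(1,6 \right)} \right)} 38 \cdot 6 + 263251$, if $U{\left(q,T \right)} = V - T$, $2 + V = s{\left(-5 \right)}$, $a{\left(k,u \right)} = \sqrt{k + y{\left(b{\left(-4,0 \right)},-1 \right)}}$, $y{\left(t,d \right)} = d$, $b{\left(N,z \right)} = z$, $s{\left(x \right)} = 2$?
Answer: $263251$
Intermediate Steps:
$D = - \frac{3}{4}$ ($D = - 2 \cdot \frac{3}{8} = - 2 \cdot 3 \cdot \frac{1}{8} = \left(-2\right) \frac{3}{8} = - \frac{3}{4} \approx -0.75$)
$a{\left(k,u \right)} = \sqrt{-1 + k}$ ($a{\left(k,u \right)} = \sqrt{k - 1} = \sqrt{-1 + k}$)
$V = 0$ ($V = -2 + 2 = 0$)
$U{\left(q,T \right)} = - T$ ($U{\left(q,T \right)} = 0 - T = - T$)
$U{\left(D,a{\left(1,6 \right)} \right)} 38 \cdot 6 + 263251 = - \sqrt{-1 + 1} \cdot 38 \cdot 6 + 263251 = - \sqrt{0} \cdot 38 \cdot 6 + 263251 = \left(-1\right) 0 \cdot 38 \cdot 6 + 263251 = 0 \cdot 38 \cdot 6 + 263251 = 0 \cdot 6 + 263251 = 0 + 263251 = 263251$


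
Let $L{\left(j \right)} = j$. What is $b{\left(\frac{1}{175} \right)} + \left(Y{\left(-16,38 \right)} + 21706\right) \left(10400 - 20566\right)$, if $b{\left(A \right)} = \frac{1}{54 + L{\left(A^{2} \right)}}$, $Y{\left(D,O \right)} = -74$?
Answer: $- \frac{363677890600287}{1653751} \approx -2.1991 \cdot 10^{8}$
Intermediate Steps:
$b{\left(A \right)} = \frac{1}{54 + A^{2}}$
$b{\left(\frac{1}{175} \right)} + \left(Y{\left(-16,38 \right)} + 21706\right) \left(10400 - 20566\right) = \frac{1}{54 + \left(\frac{1}{175}\right)^{2}} + \left(-74 + 21706\right) \left(10400 - 20566\right) = \frac{1}{54 + \left(\frac{1}{175}\right)^{2}} + 21632 \left(-10166\right) = \frac{1}{54 + \frac{1}{30625}} - 219910912 = \frac{1}{\frac{1653751}{30625}} - 219910912 = \frac{30625}{1653751} - 219910912 = - \frac{363677890600287}{1653751}$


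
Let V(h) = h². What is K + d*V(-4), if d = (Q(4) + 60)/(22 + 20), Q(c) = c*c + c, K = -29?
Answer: 31/21 ≈ 1.4762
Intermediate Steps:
Q(c) = c + c² (Q(c) = c² + c = c + c²)
d = 40/21 (d = (4*(1 + 4) + 60)/(22 + 20) = (4*5 + 60)/42 = (20 + 60)*(1/42) = 80*(1/42) = 40/21 ≈ 1.9048)
K + d*V(-4) = -29 + (40/21)*(-4)² = -29 + (40/21)*16 = -29 + 640/21 = 31/21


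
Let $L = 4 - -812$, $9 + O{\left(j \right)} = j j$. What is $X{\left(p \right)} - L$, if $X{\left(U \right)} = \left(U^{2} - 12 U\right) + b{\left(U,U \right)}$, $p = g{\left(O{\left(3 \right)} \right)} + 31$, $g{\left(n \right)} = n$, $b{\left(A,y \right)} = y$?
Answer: $-196$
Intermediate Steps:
$O{\left(j \right)} = -9 + j^{2}$ ($O{\left(j \right)} = -9 + j j = -9 + j^{2}$)
$L = 816$ ($L = 4 + 812 = 816$)
$p = 31$ ($p = \left(-9 + 3^{2}\right) + 31 = \left(-9 + 9\right) + 31 = 0 + 31 = 31$)
$X{\left(U \right)} = U^{2} - 11 U$ ($X{\left(U \right)} = \left(U^{2} - 12 U\right) + U = U^{2} - 11 U$)
$X{\left(p \right)} - L = 31 \left(-11 + 31\right) - 816 = 31 \cdot 20 - 816 = 620 - 816 = -196$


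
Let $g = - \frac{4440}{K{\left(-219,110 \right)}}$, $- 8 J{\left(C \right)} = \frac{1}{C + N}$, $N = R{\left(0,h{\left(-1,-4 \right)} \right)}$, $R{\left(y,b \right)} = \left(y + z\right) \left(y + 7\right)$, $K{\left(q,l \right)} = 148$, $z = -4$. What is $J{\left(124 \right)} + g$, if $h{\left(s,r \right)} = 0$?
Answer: $- \frac{23041}{768} \approx -30.001$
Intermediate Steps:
$R{\left(y,b \right)} = \left(-4 + y\right) \left(7 + y\right)$ ($R{\left(y,b \right)} = \left(y - 4\right) \left(y + 7\right) = \left(-4 + y\right) \left(7 + y\right)$)
$N = -28$ ($N = -28 + 0^{2} + 3 \cdot 0 = -28 + 0 + 0 = -28$)
$J{\left(C \right)} = - \frac{1}{8 \left(-28 + C\right)}$ ($J{\left(C \right)} = - \frac{1}{8 \left(C - 28\right)} = - \frac{1}{8 \left(-28 + C\right)}$)
$g = -30$ ($g = - \frac{4440}{148} = \left(-4440\right) \frac{1}{148} = -30$)
$J{\left(124 \right)} + g = - \frac{1}{-224 + 8 \cdot 124} - 30 = - \frac{1}{-224 + 992} - 30 = - \frac{1}{768} - 30 = - \frac{23041}{768}$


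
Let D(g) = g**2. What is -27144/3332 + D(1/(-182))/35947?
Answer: -23557281025/2891720468 ≈ -8.1465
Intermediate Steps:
-27144/3332 + D(1/(-182))/35947 = -27144/3332 + (1/(-182))**2/35947 = -27144*1/3332 + (-1/182)**2*(1/35947) = -6786/833 + (1/33124)*(1/35947) = -6786/833 + 1/1190708428 = -23557281025/2891720468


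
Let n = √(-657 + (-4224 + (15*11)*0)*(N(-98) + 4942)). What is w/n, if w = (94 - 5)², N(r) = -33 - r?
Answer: -7921*I*√94001/1410015 ≈ -1.7224*I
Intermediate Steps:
w = 7921 (w = 89² = 7921)
n = 15*I*√94001 (n = √(-657 + (-4224 + (15*11)*0)*((-33 - 1*(-98)) + 4942)) = √(-657 + (-4224 + 165*0)*((-33 + 98) + 4942)) = √(-657 + (-4224 + 0)*(65 + 4942)) = √(-657 - 4224*5007) = √(-657 - 21149568) = √(-21150225) = 15*I*√94001 ≈ 4598.9*I)
w/n = 7921/((15*I*√94001)) = 7921*(-I*√94001/1410015) = -7921*I*√94001/1410015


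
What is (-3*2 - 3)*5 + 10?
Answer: -35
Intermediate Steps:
(-3*2 - 3)*5 + 10 = (-6 - 3)*5 + 10 = -9*5 + 10 = -45 + 10 = -35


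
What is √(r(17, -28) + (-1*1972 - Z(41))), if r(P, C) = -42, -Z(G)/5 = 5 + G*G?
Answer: 4*√401 ≈ 80.100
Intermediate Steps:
Z(G) = -25 - 5*G² (Z(G) = -5*(5 + G*G) = -5*(5 + G²) = -25 - 5*G²)
√(r(17, -28) + (-1*1972 - Z(41))) = √(-42 + (-1*1972 - (-25 - 5*41²))) = √(-42 + (-1972 - (-25 - 5*1681))) = √(-42 + (-1972 - (-25 - 8405))) = √(-42 + (-1972 - 1*(-8430))) = √(-42 + (-1972 + 8430)) = √(-42 + 6458) = √6416 = 4*√401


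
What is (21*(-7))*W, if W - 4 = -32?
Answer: 4116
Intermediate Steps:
W = -28 (W = 4 - 32 = -28)
(21*(-7))*W = (21*(-7))*(-28) = -147*(-28) = 4116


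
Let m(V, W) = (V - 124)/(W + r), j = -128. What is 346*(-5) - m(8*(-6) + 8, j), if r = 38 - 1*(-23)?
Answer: -116074/67 ≈ -1732.4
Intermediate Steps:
r = 61 (r = 38 + 23 = 61)
m(V, W) = (-124 + V)/(61 + W) (m(V, W) = (V - 124)/(W + 61) = (-124 + V)/(61 + W))
346*(-5) - m(8*(-6) + 8, j) = 346*(-5) - (-124 + (8*(-6) + 8))/(61 - 128) = -1730 - (-124 + (-48 + 8))/(-67) = -1730 - (-1)*(-124 - 40)/67 = -1730 - (-1)*(-164)/67 = -1730 - 1*164/67 = -1730 - 164/67 = -116074/67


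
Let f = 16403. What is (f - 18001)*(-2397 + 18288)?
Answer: -25393818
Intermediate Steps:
(f - 18001)*(-2397 + 18288) = (16403 - 18001)*(-2397 + 18288) = -1598*15891 = -25393818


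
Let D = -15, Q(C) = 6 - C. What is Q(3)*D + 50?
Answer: 5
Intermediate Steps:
Q(3)*D + 50 = (6 - 1*3)*(-15) + 50 = (6 - 3)*(-15) + 50 = 3*(-15) + 50 = -45 + 50 = 5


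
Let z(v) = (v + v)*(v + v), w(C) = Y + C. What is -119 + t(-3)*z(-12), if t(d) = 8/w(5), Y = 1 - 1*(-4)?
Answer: 1709/5 ≈ 341.80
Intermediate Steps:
Y = 5 (Y = 1 + 4 = 5)
w(C) = 5 + C
z(v) = 4*v² (z(v) = (2*v)*(2*v) = 4*v²)
t(d) = ⅘ (t(d) = 8/(5 + 5) = 8/10 = 8*(⅒) = ⅘)
-119 + t(-3)*z(-12) = -119 + 4*(4*(-12)²)/5 = -119 + 4*(4*144)/5 = -119 + (⅘)*576 = -119 + 2304/5 = 1709/5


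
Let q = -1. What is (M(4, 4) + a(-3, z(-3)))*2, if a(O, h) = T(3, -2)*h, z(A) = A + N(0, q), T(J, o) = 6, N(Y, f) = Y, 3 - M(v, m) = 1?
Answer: -32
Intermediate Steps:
M(v, m) = 2 (M(v, m) = 3 - 1*1 = 3 - 1 = 2)
z(A) = A (z(A) = A + 0 = A)
a(O, h) = 6*h
(M(4, 4) + a(-3, z(-3)))*2 = (2 + 6*(-3))*2 = (2 - 18)*2 = -16*2 = -32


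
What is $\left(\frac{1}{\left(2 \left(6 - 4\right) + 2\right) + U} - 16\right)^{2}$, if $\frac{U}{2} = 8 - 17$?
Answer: $\frac{37249}{144} \approx 258.67$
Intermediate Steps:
$U = -18$ ($U = 2 \left(8 - 17\right) = 2 \left(-9\right) = -18$)
$\left(\frac{1}{\left(2 \left(6 - 4\right) + 2\right) + U} - 16\right)^{2} = \left(\frac{1}{\left(2 \left(6 - 4\right) + 2\right) - 18} - 16\right)^{2} = \left(\frac{1}{\left(2 \cdot 2 + 2\right) - 18} - 16\right)^{2} = \left(\frac{1}{\left(4 + 2\right) - 18} - 16\right)^{2} = \left(\frac{1}{6 - 18} - 16\right)^{2} = \left(\frac{1}{-12} - 16\right)^{2} = \left(- \frac{1}{12} - 16\right)^{2} = \left(- \frac{193}{12}\right)^{2} = \frac{37249}{144}$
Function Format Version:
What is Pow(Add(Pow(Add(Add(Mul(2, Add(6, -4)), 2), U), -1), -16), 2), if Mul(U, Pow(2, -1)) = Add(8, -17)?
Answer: Rational(37249, 144) ≈ 258.67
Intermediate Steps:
U = -18 (U = Mul(2, Add(8, -17)) = Mul(2, -9) = -18)
Pow(Add(Pow(Add(Add(Mul(2, Add(6, -4)), 2), U), -1), -16), 2) = Pow(Add(Pow(Add(Add(Mul(2, Add(6, -4)), 2), -18), -1), -16), 2) = Pow(Add(Pow(Add(Add(Mul(2, 2), 2), -18), -1), -16), 2) = Pow(Add(Pow(Add(Add(4, 2), -18), -1), -16), 2) = Pow(Add(Pow(Add(6, -18), -1), -16), 2) = Pow(Add(Pow(-12, -1), -16), 2) = Pow(Add(Rational(-1, 12), -16), 2) = Pow(Rational(-193, 12), 2) = Rational(37249, 144)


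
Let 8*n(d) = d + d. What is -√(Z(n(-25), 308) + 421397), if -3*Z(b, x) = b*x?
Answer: -2*√949587/3 ≈ -649.64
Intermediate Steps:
n(d) = d/4 (n(d) = (d + d)/8 = (2*d)/8 = d/4)
Z(b, x) = -b*x/3
-√(Z(n(-25), 308) + 421397) = -√(-⅓*(¼)*(-25)*308 + 421397) = -√(-⅓*(-25/4)*308 + 421397) = -√(1925/3 + 421397) = -√(1266116/3) = -2*√949587/3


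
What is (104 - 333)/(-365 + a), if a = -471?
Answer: 229/836 ≈ 0.27392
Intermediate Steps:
(104 - 333)/(-365 + a) = (104 - 333)/(-365 - 471) = -229/(-836) = -229*(-1/836) = 229/836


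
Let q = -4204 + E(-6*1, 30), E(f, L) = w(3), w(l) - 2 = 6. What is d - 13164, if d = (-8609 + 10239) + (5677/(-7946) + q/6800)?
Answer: -77910782527/6754100 ≈ -11535.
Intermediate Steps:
w(l) = 8 (w(l) = 2 + 6 = 8)
E(f, L) = 8
q = -4196 (q = -4204 + 8 = -4196)
d = 11000189873/6754100 (d = (-8609 + 10239) + (5677/(-7946) - 4196/6800) = 1630 + (5677*(-1/7946) - 4196*1/6800) = 1630 + (-5677/7946 - 1049/1700) = 1630 - 8993127/6754100 = 11000189873/6754100 ≈ 1628.7)
d - 13164 = 11000189873/6754100 - 13164 = -77910782527/6754100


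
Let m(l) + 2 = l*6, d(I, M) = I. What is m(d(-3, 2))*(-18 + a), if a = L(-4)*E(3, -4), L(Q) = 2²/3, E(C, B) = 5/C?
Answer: 2840/9 ≈ 315.56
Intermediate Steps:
L(Q) = 4/3 (L(Q) = 4*(⅓) = 4/3)
m(l) = -2 + 6*l (m(l) = -2 + l*6 = -2 + 6*l)
a = 20/9 (a = 4*(5/3)/3 = 4*(5*(⅓))/3 = (4/3)*(5/3) = 20/9 ≈ 2.2222)
m(d(-3, 2))*(-18 + a) = (-2 + 6*(-3))*(-18 + 20/9) = (-2 - 18)*(-142/9) = -20*(-142/9) = 2840/9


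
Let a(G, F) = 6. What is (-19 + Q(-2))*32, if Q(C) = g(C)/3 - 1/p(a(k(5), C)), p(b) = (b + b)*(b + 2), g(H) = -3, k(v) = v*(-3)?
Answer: -1921/3 ≈ -640.33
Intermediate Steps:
k(v) = -3*v
p(b) = 2*b*(2 + b) (p(b) = (2*b)*(2 + b) = 2*b*(2 + b))
Q(C) = -97/96 (Q(C) = -3/3 - 1/(2*6*(2 + 6)) = -3*⅓ - 1/(2*6*8) = -1 - 1/96 = -97/96)
(-19 + Q(-2))*32 = (-19 - 97/96)*32 = -1921/96*32 = -1921/3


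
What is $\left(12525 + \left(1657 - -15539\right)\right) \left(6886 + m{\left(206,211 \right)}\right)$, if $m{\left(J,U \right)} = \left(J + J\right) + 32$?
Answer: $217854930$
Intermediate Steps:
$m{\left(J,U \right)} = 32 + 2 J$ ($m{\left(J,U \right)} = 2 J + 32 = 32 + 2 J$)
$\left(12525 + \left(1657 - -15539\right)\right) \left(6886 + m{\left(206,211 \right)}\right) = \left(12525 + \left(1657 - -15539\right)\right) \left(6886 + \left(32 + 2 \cdot 206\right)\right) = \left(12525 + \left(1657 + 15539\right)\right) \left(6886 + \left(32 + 412\right)\right) = \left(12525 + 17196\right) \left(6886 + 444\right) = 29721 \cdot 7330 = 217854930$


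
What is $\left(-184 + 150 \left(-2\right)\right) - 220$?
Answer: $-704$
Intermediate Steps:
$\left(-184 + 150 \left(-2\right)\right) - 220 = \left(-184 - 300\right) - 220 = -484 - 220 = -704$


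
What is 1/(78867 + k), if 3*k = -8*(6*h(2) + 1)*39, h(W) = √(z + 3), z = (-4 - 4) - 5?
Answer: 78763/6207503929 + 624*I*√10/6207503929 ≈ 1.2688e-5 + 3.1788e-7*I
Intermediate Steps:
z = -13 (z = -8 - 5 = -13)
h(W) = I*√10 (h(W) = √(-13 + 3) = √(-10) = I*√10)
k = -104 - 624*I*√10 (k = (-8*(6*(I*√10) + 1)*39)/3 = (-8*(6*I*√10 + 1)*39)/3 = (-8*(1 + 6*I*√10)*39)/3 = ((-8 - 48*I*√10)*39)/3 = (-312 - 1872*I*√10)/3 = -104 - 624*I*√10 ≈ -104.0 - 1973.3*I)
1/(78867 + k) = 1/(78867 + (-104 - 624*I*√10)) = 1/(78763 - 624*I*√10)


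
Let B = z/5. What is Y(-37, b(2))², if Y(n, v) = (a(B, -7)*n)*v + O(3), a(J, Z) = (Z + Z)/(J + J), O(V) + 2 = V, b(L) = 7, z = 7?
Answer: 1679616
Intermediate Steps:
O(V) = -2 + V
B = 7/5 ≈ 1.4000
a(J, Z) = Z/J (a(J, Z) = (2*Z)/((2*J)) = (2*Z)*(1/(2*J)) = Z/J)
Y(n, v) = 1 - 5*n*v (Y(n, v) = ((-7/7/5)*n)*v + (-2 + 3) = ((-7*5/7)*n)*v + 1 = (-5*n)*v + 1 = -5*n*v + 1 = 1 - 5*n*v)
Y(-37, b(2))² = (1 - 5*(-37)*7)² = (1 + 1295)² = 1296² = 1679616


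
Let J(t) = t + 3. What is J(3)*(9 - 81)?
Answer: -432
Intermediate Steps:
J(t) = 3 + t
J(3)*(9 - 81) = (3 + 3)*(9 - 81) = 6*(-72) = -432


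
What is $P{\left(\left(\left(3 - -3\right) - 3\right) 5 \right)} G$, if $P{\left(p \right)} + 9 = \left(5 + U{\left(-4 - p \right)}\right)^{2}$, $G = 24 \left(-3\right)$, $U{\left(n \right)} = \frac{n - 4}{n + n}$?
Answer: $- \frac{582714}{361} \approx -1614.2$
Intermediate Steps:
$U{\left(n \right)} = \frac{-4 + n}{2 n}$
$G = -72$
$P{\left(p \right)} = -9 + \left(5 + \frac{-8 - p}{2 \left(-4 - p\right)}\right)^{2}$ ($P{\left(p \right)} = -9 + \left(5 + \frac{-4 - \left(4 + p\right)}{2 \left(-4 - p\right)}\right)^{2} = -9 + \left(5 + \frac{-8 - p}{2 \left(-4 - p\right)}\right)^{2}$)
$P{\left(\left(\left(3 - -3\right) - 3\right) 5 \right)} G = \left(-9 + \frac{\left(48 + 11 \left(\left(3 - -3\right) - 3\right) 5\right)^{2}}{4 \left(4 + \left(\left(3 - -3\right) - 3\right) 5\right)^{2}}\right) \left(-72\right) = \left(-9 + \frac{\left(48 + 11 \left(\left(3 + 3\right) - 3\right) 5\right)^{2}}{4 \left(4 + \left(\left(3 + 3\right) - 3\right) 5\right)^{2}}\right) \left(-72\right) = \left(-9 + \frac{\left(48 + 11 \left(6 - 3\right) 5\right)^{2}}{4 \left(4 + \left(6 - 3\right) 5\right)^{2}}\right) \left(-72\right) = \left(-9 + \frac{\left(48 + 11 \cdot 3 \cdot 5\right)^{2}}{4 \left(4 + 3 \cdot 5\right)^{2}}\right) \left(-72\right) = \left(-9 + \frac{\left(48 + 11 \cdot 15\right)^{2}}{4 \left(4 + 15\right)^{2}}\right) \left(-72\right) = \left(-9 + \frac{\left(48 + 165\right)^{2}}{4 \cdot 361}\right) \left(-72\right) = \left(-9 + \frac{1}{4} \cdot \frac{1}{361} \cdot 213^{2}\right) \left(-72\right) = \left(-9 + \frac{1}{4} \cdot \frac{1}{361} \cdot 45369\right) \left(-72\right) = \left(-9 + \frac{45369}{1444}\right) \left(-72\right) = \frac{32373}{1444} \left(-72\right) = - \frac{582714}{361}$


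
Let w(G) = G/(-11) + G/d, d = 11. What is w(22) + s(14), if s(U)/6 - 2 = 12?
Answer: 84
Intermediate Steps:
s(U) = 84 (s(U) = 12 + 6*12 = 12 + 72 = 84)
w(G) = 0 (w(G) = G/(-11) + G/11 = G*(-1/11) + G*(1/11) = -G/11 + G/11 = 0)
w(22) + s(14) = 0 + 84 = 84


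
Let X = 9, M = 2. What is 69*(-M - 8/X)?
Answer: -598/3 ≈ -199.33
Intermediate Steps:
69*(-M - 8/X) = 69*(-1*2 - 8/9) = 69*(-2 - 8*⅑) = 69*(-2 - 8/9) = 69*(-26/9) = -598/3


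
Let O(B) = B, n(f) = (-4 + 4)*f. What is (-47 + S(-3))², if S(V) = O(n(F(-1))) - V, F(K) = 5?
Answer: 1936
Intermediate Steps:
n(f) = 0 (n(f) = 0*f = 0)
S(V) = -V (S(V) = 0 - V = -V)
(-47 + S(-3))² = (-47 - 1*(-3))² = (-47 + 3)² = (-44)² = 1936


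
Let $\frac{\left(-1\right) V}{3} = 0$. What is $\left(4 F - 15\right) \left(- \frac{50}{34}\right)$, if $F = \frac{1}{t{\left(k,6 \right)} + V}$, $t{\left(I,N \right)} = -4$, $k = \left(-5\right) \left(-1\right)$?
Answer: $\frac{400}{17} \approx 23.529$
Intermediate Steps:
$V = 0$ ($V = \left(-3\right) 0 = 0$)
$k = 5$
$F = - \frac{1}{4}$ ($F = \frac{1}{-4 + 0} = \frac{1}{-4} = - \frac{1}{4} \approx -0.25$)
$\left(4 F - 15\right) \left(- \frac{50}{34}\right) = \left(4 \left(- \frac{1}{4}\right) - 15\right) \left(- \frac{50}{34}\right) = \left(-1 - 15\right) \left(- \frac{50}{34}\right) = - 16 \left(\left(-1\right) \frac{25}{17}\right) = \left(-16\right) \left(- \frac{25}{17}\right) = \frac{400}{17}$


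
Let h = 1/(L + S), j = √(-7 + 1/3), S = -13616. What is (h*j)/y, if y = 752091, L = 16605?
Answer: 2*I*√15/6743999997 ≈ 1.1486e-9*I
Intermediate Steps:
j = 2*I*√15/3 (j = √(-7 + ⅓) = √(-20/3) = 2*I*√15/3 ≈ 2.582*I)
h = 1/2989 (h = 1/(16605 - 13616) = 1/2989 ≈ 0.00033456)
(h*j)/y = ((2*I*√15/3)/2989)/752091 = (2*I*√15/8967)*(1/752091) = 2*I*√15/6743999997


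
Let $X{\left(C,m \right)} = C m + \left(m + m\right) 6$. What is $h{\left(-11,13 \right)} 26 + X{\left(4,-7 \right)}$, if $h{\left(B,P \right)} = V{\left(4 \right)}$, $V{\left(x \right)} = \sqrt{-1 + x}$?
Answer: $-112 + 26 \sqrt{3} \approx -66.967$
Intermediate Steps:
$X{\left(C,m \right)} = 12 m + C m$ ($X{\left(C,m \right)} = C m + 2 m 6 = C m + 12 m = 12 m + C m$)
$h{\left(B,P \right)} = \sqrt{3}$ ($h{\left(B,P \right)} = \sqrt{-1 + 4} = \sqrt{3}$)
$h{\left(-11,13 \right)} 26 + X{\left(4,-7 \right)} = \sqrt{3} \cdot 26 - 7 \left(12 + 4\right) = 26 \sqrt{3} - 112 = -112 + 26 \sqrt{3}$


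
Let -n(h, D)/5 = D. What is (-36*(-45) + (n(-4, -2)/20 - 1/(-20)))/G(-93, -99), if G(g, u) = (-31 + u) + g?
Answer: -32411/4460 ≈ -7.2670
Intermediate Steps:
n(h, D) = -5*D
G(g, u) = -31 + g + u
(-36*(-45) + (n(-4, -2)/20 - 1/(-20)))/G(-93, -99) = (-36*(-45) + (-5*(-2)/20 - 1/(-20)))/(-31 - 93 - 99) = (1620 + (10*(1/20) - 1*(-1/20)))/(-223) = (1620 + (1/2 + 1/20))*(-1/223) = (1620 + 11/20)*(-1/223) = (32411/20)*(-1/223) = -32411/4460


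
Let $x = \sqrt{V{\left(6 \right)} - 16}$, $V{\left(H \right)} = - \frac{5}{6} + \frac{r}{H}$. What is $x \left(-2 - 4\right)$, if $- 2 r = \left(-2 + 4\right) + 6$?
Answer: $- 3 i \sqrt{70} \approx - 25.1 i$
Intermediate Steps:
$r = -4$ ($r = - \frac{\left(-2 + 4\right) + 6}{2} = - \frac{2 + 6}{2} = \left(- \frac{1}{2}\right) 8 = -4$)
$V{\left(H \right)} = - \frac{5}{6} - \frac{4}{H}$
$x = \frac{i \sqrt{70}}{2}$ ($x = \sqrt{\left(- \frac{5}{6} - \frac{4}{6}\right) - 16} = \sqrt{\left(- \frac{5}{6} - \frac{2}{3}\right) - 16} = \sqrt{- \frac{3}{2} - 16} = \sqrt{- \frac{35}{2}} = \frac{i \sqrt{70}}{2} \approx 4.1833 i$)
$x \left(-2 - 4\right) = \frac{i \sqrt{70}}{2} \left(-2 - 4\right) = \frac{i \sqrt{70}}{2} \left(-6\right) = - 3 i \sqrt{70}$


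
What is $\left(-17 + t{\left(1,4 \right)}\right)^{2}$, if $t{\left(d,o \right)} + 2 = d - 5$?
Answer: $529$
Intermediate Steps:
$t{\left(d,o \right)} = -7 + d$ ($t{\left(d,o \right)} = -2 + \left(d - 5\right) = -2 + \left(-5 + d\right) = -7 + d$)
$\left(-17 + t{\left(1,4 \right)}\right)^{2} = \left(-17 + \left(-7 + 1\right)\right)^{2} = \left(-17 - 6\right)^{2} = \left(-23\right)^{2} = 529$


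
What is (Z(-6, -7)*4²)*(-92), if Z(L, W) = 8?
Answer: -11776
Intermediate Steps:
(Z(-6, -7)*4²)*(-92) = (8*4²)*(-92) = (8*16)*(-92) = 128*(-92) = -11776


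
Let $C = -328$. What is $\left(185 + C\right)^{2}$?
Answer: $20449$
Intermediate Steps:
$\left(185 + C\right)^{2} = \left(185 - 328\right)^{2} = \left(-143\right)^{2} = 20449$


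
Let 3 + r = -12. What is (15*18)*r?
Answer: -4050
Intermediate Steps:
r = -15 (r = -3 - 12 = -15)
(15*18)*r = (15*18)*(-15) = 270*(-15) = -4050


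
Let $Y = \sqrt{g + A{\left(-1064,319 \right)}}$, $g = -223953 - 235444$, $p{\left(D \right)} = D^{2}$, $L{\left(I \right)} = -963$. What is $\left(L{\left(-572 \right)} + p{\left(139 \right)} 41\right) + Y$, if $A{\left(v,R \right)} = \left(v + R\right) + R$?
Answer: $791198 + i \sqrt{459823} \approx 7.912 \cdot 10^{5} + 678.1 i$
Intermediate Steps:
$A{\left(v,R \right)} = v + 2 R$ ($A{\left(v,R \right)} = \left(R + v\right) + R = v + 2 R$)
$g = -459397$
$Y = i \sqrt{459823}$ ($Y = \sqrt{-459397 + \left(-1064 + 2 \cdot 319\right)} = \sqrt{-459397 + \left(-1064 + 638\right)} = \sqrt{-459397 - 426} = \sqrt{-459823} = i \sqrt{459823} \approx 678.1 i$)
$\left(L{\left(-572 \right)} + p{\left(139 \right)} 41\right) + Y = \left(-963 + 139^{2} \cdot 41\right) + i \sqrt{459823} = \left(-963 + 19321 \cdot 41\right) + i \sqrt{459823} = \left(-963 + 792161\right) + i \sqrt{459823} = 791198 + i \sqrt{459823}$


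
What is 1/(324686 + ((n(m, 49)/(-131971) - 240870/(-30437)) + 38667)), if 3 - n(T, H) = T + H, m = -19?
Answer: 4016801327/1459548601246000 ≈ 2.7521e-6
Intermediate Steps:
n(T, H) = 3 - H - T (n(T, H) = 3 - (T + H) = 3 - (H + T) = 3 + (-H - T) = 3 - H - T)
1/(324686 + ((n(m, 49)/(-131971) - 240870/(-30437)) + 38667)) = 1/(324686 + (((3 - 1*49 - 1*(-19))/(-131971) - 240870/(-30437)) + 38667)) = 1/(324686 + (((3 - 49 + 19)*(-1/131971) - 240870*(-1/30437)) + 38667)) = 1/(324686 + ((-27*(-1/131971) + 240870/30437) + 38667)) = 1/(324686 + ((27/131971 + 240870/30437) + 38667)) = 1/(324686 + (31788676569/4016801327 + 38667)) = 1/(324686 + 155349445587678/4016801327) = 1/(1459548601246000/4016801327) = 4016801327/1459548601246000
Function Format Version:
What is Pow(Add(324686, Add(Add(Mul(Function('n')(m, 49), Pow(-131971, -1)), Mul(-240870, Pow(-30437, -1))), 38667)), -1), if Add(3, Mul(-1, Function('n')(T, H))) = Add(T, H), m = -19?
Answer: Rational(4016801327, 1459548601246000) ≈ 2.7521e-6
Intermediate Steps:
Function('n')(T, H) = Add(3, Mul(-1, H), Mul(-1, T)) (Function('n')(T, H) = Add(3, Mul(-1, Add(T, H))) = Add(3, Mul(-1, Add(H, T))) = Add(3, Add(Mul(-1, H), Mul(-1, T))) = Add(3, Mul(-1, H), Mul(-1, T)))
Pow(Add(324686, Add(Add(Mul(Function('n')(m, 49), Pow(-131971, -1)), Mul(-240870, Pow(-30437, -1))), 38667)), -1) = Pow(Add(324686, Add(Add(Mul(Add(3, Mul(-1, 49), Mul(-1, -19)), Pow(-131971, -1)), Mul(-240870, Pow(-30437, -1))), 38667)), -1) = Pow(Add(324686, Add(Add(Mul(Add(3, -49, 19), Rational(-1, 131971)), Mul(-240870, Rational(-1, 30437))), 38667)), -1) = Pow(Add(324686, Add(Add(Mul(-27, Rational(-1, 131971)), Rational(240870, 30437)), 38667)), -1) = Pow(Add(324686, Add(Add(Rational(27, 131971), Rational(240870, 30437)), 38667)), -1) = Pow(Add(324686, Add(Rational(31788676569, 4016801327), 38667)), -1) = Pow(Add(324686, Rational(155349445587678, 4016801327)), -1) = Pow(Rational(1459548601246000, 4016801327), -1) = Rational(4016801327, 1459548601246000)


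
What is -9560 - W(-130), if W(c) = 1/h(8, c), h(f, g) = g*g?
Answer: -161564001/16900 ≈ -9560.0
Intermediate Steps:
h(f, g) = g**2
W(c) = c**(-2) (W(c) = 1/(c**2) = c**(-2))
-9560 - W(-130) = -9560 - 1/(-130)**2 = -9560 - 1*1/16900 = -9560 - 1/16900 = -161564001/16900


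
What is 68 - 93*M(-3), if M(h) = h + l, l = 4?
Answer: -25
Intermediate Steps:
M(h) = 4 + h (M(h) = h + 4 = 4 + h)
68 - 93*M(-3) = 68 - 93*(4 - 3) = 68 - 93*1 = 68 - 93 = -25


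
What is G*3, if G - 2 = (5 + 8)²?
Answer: 513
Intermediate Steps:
G = 171 (G = 2 + (5 + 8)² = 2 + 13² = 2 + 169 = 171)
G*3 = 171*3 = 513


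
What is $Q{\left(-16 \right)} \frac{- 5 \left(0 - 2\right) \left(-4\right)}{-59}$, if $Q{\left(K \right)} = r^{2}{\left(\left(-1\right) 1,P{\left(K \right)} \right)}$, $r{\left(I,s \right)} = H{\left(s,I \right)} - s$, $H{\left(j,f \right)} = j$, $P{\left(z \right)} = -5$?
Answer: $0$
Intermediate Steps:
$r{\left(I,s \right)} = 0$ ($r{\left(I,s \right)} = s - s = 0$)
$Q{\left(K \right)} = 0$ ($Q{\left(K \right)} = 0^{2} = 0$)
$Q{\left(-16 \right)} \frac{- 5 \left(0 - 2\right) \left(-4\right)}{-59} = 0 \frac{- 5 \left(0 - 2\right) \left(-4\right)}{-59} = 0 \left(-5\right) \left(-2\right) \left(-4\right) \left(- \frac{1}{59}\right) = 0 \cdot 10 \left(-4\right) \left(- \frac{1}{59}\right) = 0 \left(\left(-40\right) \left(- \frac{1}{59}\right)\right) = 0 \cdot \frac{40}{59} = 0$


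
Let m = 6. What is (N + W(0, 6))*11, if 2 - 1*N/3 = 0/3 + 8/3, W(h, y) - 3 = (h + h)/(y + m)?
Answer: 11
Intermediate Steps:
W(h, y) = 3 + 2*h/(6 + y) (W(h, y) = 3 + (h + h)/(y + 6) = 3 + (2*h)/(6 + y) = 3 + 2*h/(6 + y))
N = -2 (N = 6 - 3*(0/3 + 8/3) = 6 - 3*(0*(1/3) + 8*(1/3)) = 6 - 3*(0 + 8/3) = 6 - 3*8/3 = 6 - 8 = -2)
(N + W(0, 6))*11 = (-2 + (18 + 2*0 + 3*6)/(6 + 6))*11 = (-2 + (18 + 0 + 18)/12)*11 = (-2 + (1/12)*36)*11 = (-2 + 3)*11 = 1*11 = 11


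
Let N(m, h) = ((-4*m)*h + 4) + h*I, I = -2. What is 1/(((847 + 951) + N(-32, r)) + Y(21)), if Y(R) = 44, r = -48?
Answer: -1/4202 ≈ -0.00023798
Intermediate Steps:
N(m, h) = 4 - 2*h - 4*h*m (N(m, h) = ((-4*m)*h + 4) + h*(-2) = (-4*h*m + 4) - 2*h = (4 - 4*h*m) - 2*h = 4 - 2*h - 4*h*m)
1/(((847 + 951) + N(-32, r)) + Y(21)) = 1/(((847 + 951) + (4 - 2*(-48) - 4*(-48)*(-32))) + 44) = 1/((1798 + (4 + 96 - 6144)) + 44) = 1/((1798 - 6044) + 44) = 1/(-4246 + 44) = 1/(-4202) = -1/4202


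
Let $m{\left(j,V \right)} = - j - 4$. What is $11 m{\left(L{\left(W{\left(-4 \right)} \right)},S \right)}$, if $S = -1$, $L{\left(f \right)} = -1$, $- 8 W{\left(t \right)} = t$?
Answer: $-33$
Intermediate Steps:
$W{\left(t \right)} = - \frac{t}{8}$
$m{\left(j,V \right)} = -4 - j$
$11 m{\left(L{\left(W{\left(-4 \right)} \right)},S \right)} = 11 \left(-4 - -1\right) = 11 \left(-4 + 1\right) = 11 \left(-3\right) = -33$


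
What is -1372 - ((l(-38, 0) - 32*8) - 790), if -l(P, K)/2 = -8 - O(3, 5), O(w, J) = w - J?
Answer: -338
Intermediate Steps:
l(P, K) = 12 (l(P, K) = -2*(-8 - (3 - 1*5)) = -2*(-8 - (3 - 5)) = -2*(-8 - 1*(-2)) = -2*(-8 + 2) = -2*(-6) = 12)
-1372 - ((l(-38, 0) - 32*8) - 790) = -1372 - ((12 - 32*8) - 790) = -1372 - ((12 - 256) - 790) = -1372 - (-244 - 790) = -1372 - 1*(-1034) = -1372 + 1034 = -338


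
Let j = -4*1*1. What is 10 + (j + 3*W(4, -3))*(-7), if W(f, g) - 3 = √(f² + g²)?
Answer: -130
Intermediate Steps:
j = -4 (j = -4*1 = -4)
W(f, g) = 3 + √(f² + g²)
10 + (j + 3*W(4, -3))*(-7) = 10 + (-4 + 3*(3 + √(4² + (-3)²)))*(-7) = 10 + (-4 + 3*(3 + √(16 + 9)))*(-7) = 10 + (-4 + 3*(3 + √25))*(-7) = 10 + (-4 + 3*(3 + 5))*(-7) = 10 + (-4 + 3*8)*(-7) = 10 + (-4 + 24)*(-7) = 10 + 20*(-7) = 10 - 140 = -130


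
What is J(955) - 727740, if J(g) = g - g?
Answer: -727740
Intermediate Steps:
J(g) = 0
J(955) - 727740 = 0 - 727740 = -727740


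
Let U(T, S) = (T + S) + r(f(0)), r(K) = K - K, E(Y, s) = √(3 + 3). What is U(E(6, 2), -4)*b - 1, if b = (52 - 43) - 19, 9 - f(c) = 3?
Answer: 39 - 10*√6 ≈ 14.505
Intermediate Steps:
E(Y, s) = √6
f(c) = 6 (f(c) = 9 - 1*3 = 9 - 3 = 6)
b = -10 (b = 9 - 19 = -10)
r(K) = 0
U(T, S) = S + T (U(T, S) = (T + S) + 0 = (S + T) + 0 = S + T)
U(E(6, 2), -4)*b - 1 = (-4 + √6)*(-10) - 1 = (40 - 10*√6) - 1 = 39 - 10*√6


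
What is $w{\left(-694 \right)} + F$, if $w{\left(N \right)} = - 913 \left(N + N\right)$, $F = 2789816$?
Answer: $4057060$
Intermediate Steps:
$w{\left(N \right)} = - 1826 N$ ($w{\left(N \right)} = - 913 \cdot 2 N = - 1826 N$)
$w{\left(-694 \right)} + F = \left(-1826\right) \left(-694\right) + 2789816 = 1267244 + 2789816 = 4057060$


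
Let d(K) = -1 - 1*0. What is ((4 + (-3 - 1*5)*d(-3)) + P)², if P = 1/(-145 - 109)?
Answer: 9284209/64516 ≈ 143.91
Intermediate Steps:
d(K) = -1 (d(K) = -1 + 0 = -1)
P = -1/254 (P = 1/(-254) = -1/254 ≈ -0.0039370)
((4 + (-3 - 1*5)*d(-3)) + P)² = ((4 + (-3 - 1*5)*(-1)) - 1/254)² = ((4 + (-3 - 5)*(-1)) - 1/254)² = ((4 - 8*(-1)) - 1/254)² = ((4 + 8) - 1/254)² = (12 - 1/254)² = (3047/254)² = 9284209/64516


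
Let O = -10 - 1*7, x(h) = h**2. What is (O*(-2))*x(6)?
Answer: 1224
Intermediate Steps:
O = -17 (O = -10 - 7 = -17)
(O*(-2))*x(6) = -17*(-2)*6**2 = 34*36 = 1224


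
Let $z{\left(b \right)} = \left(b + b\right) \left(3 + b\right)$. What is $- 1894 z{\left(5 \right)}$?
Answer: $-151520$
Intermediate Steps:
$z{\left(b \right)} = 2 b \left(3 + b\right)$
$- 1894 z{\left(5 \right)} = - 1894 \cdot 2 \cdot 5 \left(3 + 5\right) = - 1894 \cdot 2 \cdot 5 \cdot 8 = \left(-1894\right) 80 = -151520$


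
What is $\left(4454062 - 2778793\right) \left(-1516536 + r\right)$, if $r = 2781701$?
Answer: $2119491704385$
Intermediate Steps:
$\left(4454062 - 2778793\right) \left(-1516536 + r\right) = \left(4454062 - 2778793\right) \left(-1516536 + 2781701\right) = 1675269 \cdot 1265165 = 2119491704385$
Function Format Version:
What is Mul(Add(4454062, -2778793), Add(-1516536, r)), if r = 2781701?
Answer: 2119491704385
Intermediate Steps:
Mul(Add(4454062, -2778793), Add(-1516536, r)) = Mul(Add(4454062, -2778793), Add(-1516536, 2781701)) = Mul(1675269, 1265165) = 2119491704385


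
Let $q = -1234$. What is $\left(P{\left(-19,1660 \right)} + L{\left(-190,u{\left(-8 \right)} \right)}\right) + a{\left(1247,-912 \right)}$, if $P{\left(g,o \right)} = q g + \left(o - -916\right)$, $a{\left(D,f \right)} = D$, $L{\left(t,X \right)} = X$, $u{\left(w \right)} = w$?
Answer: $27261$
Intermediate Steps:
$P{\left(g,o \right)} = 916 + o - 1234 g$ ($P{\left(g,o \right)} = - 1234 g + \left(o - -916\right) = - 1234 g + \left(o + 916\right) = - 1234 g + \left(916 + o\right) = 916 + o - 1234 g$)
$\left(P{\left(-19,1660 \right)} + L{\left(-190,u{\left(-8 \right)} \right)}\right) + a{\left(1247,-912 \right)} = \left(\left(916 + 1660 - -23446\right) - 8\right) + 1247 = \left(\left(916 + 1660 + 23446\right) - 8\right) + 1247 = \left(26022 - 8\right) + 1247 = 26014 + 1247 = 27261$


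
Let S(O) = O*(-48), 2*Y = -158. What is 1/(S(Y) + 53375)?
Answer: 1/57167 ≈ 1.7493e-5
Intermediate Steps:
Y = -79 (Y = (½)*(-158) = -79)
S(O) = -48*O
1/(S(Y) + 53375) = 1/(-48*(-79) + 53375) = 1/(3792 + 53375) = 1/57167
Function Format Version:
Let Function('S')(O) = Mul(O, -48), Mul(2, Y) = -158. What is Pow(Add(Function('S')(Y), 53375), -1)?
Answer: Rational(1, 57167) ≈ 1.7493e-5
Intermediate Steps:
Y = -79 (Y = Mul(Rational(1, 2), -158) = -79)
Function('S')(O) = Mul(-48, O)
Pow(Add(Function('S')(Y), 53375), -1) = Pow(Add(Mul(-48, -79), 53375), -1) = Pow(Add(3792, 53375), -1) = Pow(57167, -1) = Rational(1, 57167)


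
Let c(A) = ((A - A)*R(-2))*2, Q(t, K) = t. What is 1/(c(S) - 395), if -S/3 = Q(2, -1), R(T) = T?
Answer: -1/395 ≈ -0.0025316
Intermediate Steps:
S = -6 (S = -3*2 = -6)
c(A) = 0 (c(A) = ((A - A)*(-2))*2 = (0*(-2))*2 = 0*2 = 0)
1/(c(S) - 395) = 1/(0 - 395) = 1/(-395) = -1/395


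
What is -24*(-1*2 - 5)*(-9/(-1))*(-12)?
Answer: -18144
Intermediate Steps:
-24*(-1*2 - 5)*(-9/(-1))*(-12) = -24*(-2 - 5)*(-9*(-1))*(-12) = -(-168)*9*(-12) = -24*(-63)*(-12) = 1512*(-12) = -18144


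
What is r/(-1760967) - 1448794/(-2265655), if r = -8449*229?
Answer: 6934915296553/3989743688385 ≈ 1.7382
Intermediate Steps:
r = -1934821
r/(-1760967) - 1448794/(-2265655) = -1934821/(-1760967) - 1448794/(-2265655) = -1934821*(-1/1760967) - 1448794*(-1/2265655) = 1934821/1760967 + 1448794/2265655 = 6934915296553/3989743688385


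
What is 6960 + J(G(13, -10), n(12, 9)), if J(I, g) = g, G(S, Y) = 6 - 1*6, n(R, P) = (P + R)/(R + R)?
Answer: 55687/8 ≈ 6960.9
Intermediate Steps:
n(R, P) = (P + R)/(2*R) (n(R, P) = (P + R)/((2*R)) = (P + R)*(1/(2*R)) = (P + R)/(2*R))
G(S, Y) = 0 (G(S, Y) = 6 - 6 = 0)
6960 + J(G(13, -10), n(12, 9)) = 6960 + (½)*(9 + 12)/12 = 6960 + (½)*(1/12)*21 = 6960 + 7/8 = 55687/8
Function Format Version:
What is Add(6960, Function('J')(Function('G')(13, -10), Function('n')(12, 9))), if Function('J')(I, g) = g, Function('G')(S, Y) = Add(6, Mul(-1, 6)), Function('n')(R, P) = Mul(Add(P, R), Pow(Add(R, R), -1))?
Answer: Rational(55687, 8) ≈ 6960.9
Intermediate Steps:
Function('n')(R, P) = Mul(Rational(1, 2), Pow(R, -1), Add(P, R)) (Function('n')(R, P) = Mul(Add(P, R), Pow(Mul(2, R), -1)) = Mul(Add(P, R), Mul(Rational(1, 2), Pow(R, -1))) = Mul(Rational(1, 2), Pow(R, -1), Add(P, R)))
Function('G')(S, Y) = 0 (Function('G')(S, Y) = Add(6, -6) = 0)
Add(6960, Function('J')(Function('G')(13, -10), Function('n')(12, 9))) = Add(6960, Mul(Rational(1, 2), Pow(12, -1), Add(9, 12))) = Add(6960, Mul(Rational(1, 2), Rational(1, 12), 21)) = Add(6960, Rational(7, 8)) = Rational(55687, 8)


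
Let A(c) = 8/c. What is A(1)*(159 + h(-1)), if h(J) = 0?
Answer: 1272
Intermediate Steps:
A(1)*(159 + h(-1)) = (8/1)*(159 + 0) = (8*1)*159 = 8*159 = 1272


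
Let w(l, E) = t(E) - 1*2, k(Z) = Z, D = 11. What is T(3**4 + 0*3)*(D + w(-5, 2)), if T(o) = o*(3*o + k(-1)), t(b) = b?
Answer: 215622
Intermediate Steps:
w(l, E) = -2 + E (w(l, E) = E - 1*2 = E - 2 = -2 + E)
T(o) = o*(-1 + 3*o) (T(o) = o*(3*o - 1) = o*(-1 + 3*o))
T(3**4 + 0*3)*(D + w(-5, 2)) = ((3**4 + 0*3)*(-1 + 3*(3**4 + 0*3)))*(11 + (-2 + 2)) = ((81 + 0)*(-1 + 3*(81 + 0)))*(11 + 0) = (81*(-1 + 3*81))*11 = (81*(-1 + 243))*11 = (81*242)*11 = 19602*11 = 215622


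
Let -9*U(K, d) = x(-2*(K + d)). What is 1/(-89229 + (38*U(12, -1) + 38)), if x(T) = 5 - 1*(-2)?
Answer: -9/802985 ≈ -1.1208e-5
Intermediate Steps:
x(T) = 7 (x(T) = 5 + 2 = 7)
U(K, d) = -7/9 (U(K, d) = -1/9*7 = -7/9)
1/(-89229 + (38*U(12, -1) + 38)) = 1/(-89229 + (38*(-7/9) + 38)) = 1/(-89229 + (-266/9 + 38)) = 1/(-89229 + 76/9) = 1/(-802985/9) = -9/802985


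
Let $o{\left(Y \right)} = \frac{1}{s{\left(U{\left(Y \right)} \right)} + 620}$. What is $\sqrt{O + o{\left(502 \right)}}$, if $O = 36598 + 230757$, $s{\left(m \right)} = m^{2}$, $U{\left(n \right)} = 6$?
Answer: $\frac{3 \sqrt{798975569}}{164} \approx 517.06$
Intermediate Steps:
$O = 267355$
$o{\left(Y \right)} = \frac{1}{656}$ ($o{\left(Y \right)} = \frac{1}{6^{2} + 620} = \frac{1}{36 + 620} = \frac{1}{656}$)
$\sqrt{O + o{\left(502 \right)}} = \sqrt{267355 + \frac{1}{656}} = \sqrt{\frac{175384881}{656}} = \frac{3 \sqrt{798975569}}{164}$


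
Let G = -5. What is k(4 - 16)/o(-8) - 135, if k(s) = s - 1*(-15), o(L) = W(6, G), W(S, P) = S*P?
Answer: -1351/10 ≈ -135.10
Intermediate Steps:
W(S, P) = P*S
o(L) = -30 (o(L) = -5*6 = -30)
k(s) = 15 + s (k(s) = s + 15 = 15 + s)
k(4 - 16)/o(-8) - 135 = (15 + (4 - 16))/(-30) - 135 = (15 - 12)*(-1/30) - 135 = 3*(-1/30) - 135 = -⅒ - 135 = -1351/10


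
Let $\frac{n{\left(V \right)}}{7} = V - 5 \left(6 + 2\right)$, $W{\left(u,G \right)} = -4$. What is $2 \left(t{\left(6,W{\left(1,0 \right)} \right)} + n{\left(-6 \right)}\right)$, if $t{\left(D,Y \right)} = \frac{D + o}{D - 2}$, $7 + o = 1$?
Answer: $-644$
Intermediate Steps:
$o = -6$ ($o = -7 + 1 = -6$)
$t{\left(D,Y \right)} = \frac{-6 + D}{-2 + D}$ ($t{\left(D,Y \right)} = \frac{D - 6}{D - 2} = \frac{-6 + D}{-2 + D}$)
$n{\left(V \right)} = -280 + 7 V$ ($n{\left(V \right)} = 7 \left(V - 5 \left(6 + 2\right)\right) = 7 \left(V - 5 \cdot 8\right) = 7 \left(V - 40\right) = 7 \left(-40 + V\right) = -280 + 7 V$)
$2 \left(t{\left(6,W{\left(1,0 \right)} \right)} + n{\left(-6 \right)}\right) = 2 \left(\frac{-6 + 6}{-2 + 6} + \left(-280 + 7 \left(-6\right)\right)\right) = 2 \left(\frac{1}{4} \cdot 0 - 322\right) = 2 \left(0 - 322\right) = 2 \left(-322\right) = -644$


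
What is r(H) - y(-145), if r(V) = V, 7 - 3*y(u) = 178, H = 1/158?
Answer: 9007/158 ≈ 57.006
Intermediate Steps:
H = 1/158 ≈ 0.0063291
y(u) = -57 (y(u) = 7/3 - ⅓*178 = 7/3 - 178/3 = -57)
r(H) - y(-145) = 1/158 - 1*(-57) = 1/158 + 57 = 9007/158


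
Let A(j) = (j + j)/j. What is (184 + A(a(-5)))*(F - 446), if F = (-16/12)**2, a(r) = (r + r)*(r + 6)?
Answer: -247876/3 ≈ -82625.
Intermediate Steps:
a(r) = 2*r*(6 + r) (a(r) = (2*r)*(6 + r) = 2*r*(6 + r))
A(j) = 2 (A(j) = (2*j)/j = 2)
F = 16/9 (F = (-16*1/12)**2 = (-4/3)**2 = 16/9 ≈ 1.7778)
(184 + A(a(-5)))*(F - 446) = (184 + 2)*(16/9 - 446) = 186*(-3998/9) = -247876/3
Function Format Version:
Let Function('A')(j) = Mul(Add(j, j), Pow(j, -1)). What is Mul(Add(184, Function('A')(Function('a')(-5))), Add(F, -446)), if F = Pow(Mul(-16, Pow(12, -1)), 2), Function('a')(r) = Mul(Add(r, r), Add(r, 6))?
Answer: Rational(-247876, 3) ≈ -82625.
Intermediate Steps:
Function('a')(r) = Mul(2, r, Add(6, r)) (Function('a')(r) = Mul(Mul(2, r), Add(6, r)) = Mul(2, r, Add(6, r)))
Function('A')(j) = 2 (Function('A')(j) = Mul(Mul(2, j), Pow(j, -1)) = 2)
F = Rational(16, 9) (F = Pow(Mul(-16, Rational(1, 12)), 2) = Pow(Rational(-4, 3), 2) = Rational(16, 9) ≈ 1.7778)
Mul(Add(184, Function('A')(Function('a')(-5))), Add(F, -446)) = Mul(Add(184, 2), Add(Rational(16, 9), -446)) = Mul(186, Rational(-3998, 9)) = Rational(-247876, 3)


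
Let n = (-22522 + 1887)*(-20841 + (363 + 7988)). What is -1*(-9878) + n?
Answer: 257741028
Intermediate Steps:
n = 257731150 (n = -20635*(-20841 + 8351) = -20635*(-12490) = 257731150)
-1*(-9878) + n = -1*(-9878) + 257731150 = 9878 + 257731150 = 257741028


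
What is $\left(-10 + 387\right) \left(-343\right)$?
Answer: $-129311$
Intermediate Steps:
$\left(-10 + 387\right) \left(-343\right) = 377 \left(-343\right) = -129311$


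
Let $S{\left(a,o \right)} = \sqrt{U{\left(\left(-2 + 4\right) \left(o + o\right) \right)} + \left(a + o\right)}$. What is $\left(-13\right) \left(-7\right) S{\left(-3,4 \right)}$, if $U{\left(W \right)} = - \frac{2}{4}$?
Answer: $\frac{91 \sqrt{2}}{2} \approx 64.347$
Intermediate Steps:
$U{\left(W \right)} = - \frac{1}{2}$ ($U{\left(W \right)} = \left(-2\right) \frac{1}{4} = - \frac{1}{2}$)
$S{\left(a,o \right)} = \sqrt{- \frac{1}{2} + a + o}$ ($S{\left(a,o \right)} = \sqrt{- \frac{1}{2} + \left(a + o\right)} = \sqrt{- \frac{1}{2} + a + o}$)
$\left(-13\right) \left(-7\right) S{\left(-3,4 \right)} = \left(-13\right) \left(-7\right) \frac{\sqrt{-2 + 4 \left(-3\right) + 4 \cdot 4}}{2} = 91 \frac{\sqrt{-2 - 12 + 16}}{2} = 91 \frac{\sqrt{2}}{2} = \frac{91 \sqrt{2}}{2}$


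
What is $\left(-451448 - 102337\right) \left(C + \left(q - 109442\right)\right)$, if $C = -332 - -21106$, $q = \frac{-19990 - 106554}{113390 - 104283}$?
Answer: $\frac{447251175485700}{9107} \approx 4.9111 \cdot 10^{10}$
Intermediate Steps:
$q = - \frac{126544}{9107} \approx -13.895$
$C = 20774$ ($C = -332 + 21106 = 20774$)
$\left(-451448 - 102337\right) \left(C + \left(q - 109442\right)\right) = \left(-451448 - 102337\right) \left(20774 - \frac{996814838}{9107}\right) = - 553785 \left(20774 - \frac{996814838}{9107}\right) = \left(-553785\right) \left(- \frac{807626020}{9107}\right) = \frac{447251175485700}{9107}$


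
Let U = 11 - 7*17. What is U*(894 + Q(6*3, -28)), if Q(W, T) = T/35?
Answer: -482328/5 ≈ -96466.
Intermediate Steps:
Q(W, T) = T/35 (Q(W, T) = T*(1/35) = T/35)
U = -108 (U = 11 - 119 = -108)
U*(894 + Q(6*3, -28)) = -108*(894 + (1/35)*(-28)) = -108*(894 - 4/5) = -108*4466/5 = -482328/5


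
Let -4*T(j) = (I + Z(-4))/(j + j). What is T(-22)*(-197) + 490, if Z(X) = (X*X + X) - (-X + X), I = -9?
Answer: 85649/176 ≈ 486.64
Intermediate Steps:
Z(X) = X + X**2 (Z(X) = (X**2 + X) - 1*0 = (X + X**2) + 0 = X + X**2)
T(j) = -3/(8*j) (T(j) = -(-9 - 4*(1 - 4))/(4*(j + j)) = -(-9 - 4*(-3))/(4*(2*j)) = -(-9 + 12)*1/(2*j)/4 = -3*1/(2*j)/4 = -3/(8*j))
T(-22)*(-197) + 490 = -3/8/(-22)*(-197) + 490 = -3/8*(-1/22)*(-197) + 490 = (3/176)*(-197) + 490 = -591/176 + 490 = 85649/176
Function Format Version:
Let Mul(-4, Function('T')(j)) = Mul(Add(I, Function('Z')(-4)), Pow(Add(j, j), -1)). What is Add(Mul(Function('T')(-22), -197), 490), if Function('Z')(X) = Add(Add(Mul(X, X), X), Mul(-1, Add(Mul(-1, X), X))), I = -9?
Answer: Rational(85649, 176) ≈ 486.64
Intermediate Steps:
Function('Z')(X) = Add(X, Pow(X, 2)) (Function('Z')(X) = Add(Add(Pow(X, 2), X), Mul(-1, 0)) = Add(Add(X, Pow(X, 2)), 0) = Add(X, Pow(X, 2)))
Function('T')(j) = Mul(Rational(-3, 8), Pow(j, -1)) (Function('T')(j) = Mul(Rational(-1, 4), Mul(Add(-9, Mul(-4, Add(1, -4))), Pow(Add(j, j), -1))) = Mul(Rational(-1, 4), Mul(Add(-9, Mul(-4, -3)), Pow(Mul(2, j), -1))) = Mul(Rational(-1, 4), Mul(Add(-9, 12), Mul(Rational(1, 2), Pow(j, -1)))) = Mul(Rational(-1, 4), Mul(3, Mul(Rational(1, 2), Pow(j, -1)))) = Mul(Rational(-1, 4), Mul(Rational(3, 2), Pow(j, -1))) = Mul(Rational(-3, 8), Pow(j, -1)))
Add(Mul(Function('T')(-22), -197), 490) = Add(Mul(Mul(Rational(-3, 8), Pow(-22, -1)), -197), 490) = Add(Mul(Mul(Rational(-3, 8), Rational(-1, 22)), -197), 490) = Add(Mul(Rational(3, 176), -197), 490) = Add(Rational(-591, 176), 490) = Rational(85649, 176)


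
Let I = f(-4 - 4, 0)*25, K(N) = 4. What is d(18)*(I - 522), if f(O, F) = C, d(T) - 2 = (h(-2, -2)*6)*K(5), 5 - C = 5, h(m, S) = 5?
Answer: -63684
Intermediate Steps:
C = 0 (C = 5 - 1*5 = 5 - 5 = 0)
d(T) = 122 (d(T) = 2 + (5*6)*4 = 2 + 30*4 = 2 + 120 = 122)
f(O, F) = 0
I = 0 (I = 0*25 = 0)
d(18)*(I - 522) = 122*(0 - 522) = 122*(-522) = -63684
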